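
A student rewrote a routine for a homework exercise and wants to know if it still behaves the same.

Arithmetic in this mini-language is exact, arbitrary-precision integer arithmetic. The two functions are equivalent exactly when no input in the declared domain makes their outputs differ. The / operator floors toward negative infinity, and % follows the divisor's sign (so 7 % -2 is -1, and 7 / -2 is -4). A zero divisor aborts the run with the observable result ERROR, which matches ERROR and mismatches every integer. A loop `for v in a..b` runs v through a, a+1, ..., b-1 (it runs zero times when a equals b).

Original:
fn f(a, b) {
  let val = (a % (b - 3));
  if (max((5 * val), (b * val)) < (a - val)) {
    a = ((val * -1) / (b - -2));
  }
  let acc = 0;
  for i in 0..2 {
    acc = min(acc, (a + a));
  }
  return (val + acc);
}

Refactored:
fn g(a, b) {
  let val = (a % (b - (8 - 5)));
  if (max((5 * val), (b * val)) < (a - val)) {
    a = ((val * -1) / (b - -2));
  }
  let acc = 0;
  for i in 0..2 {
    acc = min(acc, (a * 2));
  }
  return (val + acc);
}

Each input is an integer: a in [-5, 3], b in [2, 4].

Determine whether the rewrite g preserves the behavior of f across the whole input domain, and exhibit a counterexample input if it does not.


Although arithmetic usage differs, plus constant usage differs, 27/27 inputs agree.
verdict: equivalent


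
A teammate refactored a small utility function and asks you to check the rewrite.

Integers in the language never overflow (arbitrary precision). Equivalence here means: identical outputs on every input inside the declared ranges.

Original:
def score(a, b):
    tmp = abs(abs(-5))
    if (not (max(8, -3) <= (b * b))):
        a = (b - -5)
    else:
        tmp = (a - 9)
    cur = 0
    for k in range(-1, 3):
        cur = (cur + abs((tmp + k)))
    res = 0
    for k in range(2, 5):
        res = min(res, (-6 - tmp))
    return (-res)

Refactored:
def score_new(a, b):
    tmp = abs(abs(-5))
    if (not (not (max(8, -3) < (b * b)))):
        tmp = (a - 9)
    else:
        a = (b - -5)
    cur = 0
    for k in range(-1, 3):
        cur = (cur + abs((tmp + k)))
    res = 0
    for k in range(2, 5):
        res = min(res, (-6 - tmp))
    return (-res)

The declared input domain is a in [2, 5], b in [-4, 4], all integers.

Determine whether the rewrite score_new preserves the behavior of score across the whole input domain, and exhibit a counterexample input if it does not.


The edit looks behavioral (`(max(8, -3) <= (b * b))` became `(max(8, -3) < (b * b))`), but over these ranges it never changes the outcome.
Tracing a=4, b=2: score: tmp=5, then (not (max(8, -3) <= (b * b))) is true, then a=7, then cur=0, then (k=-1), then cur=4, then (k=0), then cur=9, then (k=1), then cur=15, then (k=2), then cur=22, then res=0, then (k=2), then res=-11, then (k=3), then res=-11, then (k=4), then res=-11, then returns 11 | score_new: tmp=5, then (not (not (max(8, -3) < (b * b)))) is false, then a=7, then cur=0, then (k=-1), then cur=4, then (k=0), then cur=9, then (k=1), then cur=15, then (k=2), then cur=22, then res=0, then (k=2), then res=-11, then (k=3), then res=-11, then (k=4), then res=-11, then returns 11 — matching result 11.
Across all 36 domain points the two functions coincide.
verdict: equivalent


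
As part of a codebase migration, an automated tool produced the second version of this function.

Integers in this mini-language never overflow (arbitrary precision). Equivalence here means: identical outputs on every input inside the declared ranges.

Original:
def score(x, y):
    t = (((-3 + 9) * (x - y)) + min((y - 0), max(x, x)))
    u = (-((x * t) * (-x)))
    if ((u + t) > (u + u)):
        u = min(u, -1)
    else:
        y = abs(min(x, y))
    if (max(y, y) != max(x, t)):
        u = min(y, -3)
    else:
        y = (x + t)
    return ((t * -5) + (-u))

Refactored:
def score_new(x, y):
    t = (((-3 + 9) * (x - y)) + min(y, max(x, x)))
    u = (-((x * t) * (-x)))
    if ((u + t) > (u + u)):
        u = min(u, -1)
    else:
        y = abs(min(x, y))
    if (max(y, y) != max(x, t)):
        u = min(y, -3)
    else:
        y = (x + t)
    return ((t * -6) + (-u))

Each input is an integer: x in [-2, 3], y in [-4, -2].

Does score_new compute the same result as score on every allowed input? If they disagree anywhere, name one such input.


Input x=-2, y=-4: -37 from score versus -45 from score_new.
verdict: not equivalent; witness: x=-2, y=-4


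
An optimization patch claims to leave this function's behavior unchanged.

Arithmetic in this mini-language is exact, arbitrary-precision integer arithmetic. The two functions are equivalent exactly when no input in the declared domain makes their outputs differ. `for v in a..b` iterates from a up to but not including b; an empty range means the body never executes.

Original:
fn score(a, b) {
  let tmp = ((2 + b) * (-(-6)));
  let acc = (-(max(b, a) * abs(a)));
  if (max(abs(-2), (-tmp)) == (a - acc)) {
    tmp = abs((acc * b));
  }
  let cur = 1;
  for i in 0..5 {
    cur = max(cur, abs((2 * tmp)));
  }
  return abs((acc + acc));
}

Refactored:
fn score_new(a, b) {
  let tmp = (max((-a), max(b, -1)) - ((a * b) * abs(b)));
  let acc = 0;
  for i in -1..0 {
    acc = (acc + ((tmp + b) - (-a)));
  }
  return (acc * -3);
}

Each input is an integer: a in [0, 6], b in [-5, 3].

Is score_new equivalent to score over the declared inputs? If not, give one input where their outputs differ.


Input a=0, b=-5: 0 from score versus 15 from score_new.
verdict: not equivalent; witness: a=0, b=-5


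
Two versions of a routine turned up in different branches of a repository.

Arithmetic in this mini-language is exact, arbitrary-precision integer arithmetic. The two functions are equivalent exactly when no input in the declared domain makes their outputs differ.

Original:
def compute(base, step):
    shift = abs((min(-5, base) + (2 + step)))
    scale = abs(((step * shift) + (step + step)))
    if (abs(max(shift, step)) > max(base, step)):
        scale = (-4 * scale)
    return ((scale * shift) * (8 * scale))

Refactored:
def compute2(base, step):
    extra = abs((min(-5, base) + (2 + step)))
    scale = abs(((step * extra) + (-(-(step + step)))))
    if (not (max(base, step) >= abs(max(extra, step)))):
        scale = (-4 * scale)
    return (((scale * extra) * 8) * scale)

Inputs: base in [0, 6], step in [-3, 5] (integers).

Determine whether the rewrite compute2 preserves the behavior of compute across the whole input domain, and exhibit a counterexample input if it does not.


Although comparison usage differs, plus boolean connective usage differs, plus local variable names differ, 63/63 inputs agree.
verdict: equivalent


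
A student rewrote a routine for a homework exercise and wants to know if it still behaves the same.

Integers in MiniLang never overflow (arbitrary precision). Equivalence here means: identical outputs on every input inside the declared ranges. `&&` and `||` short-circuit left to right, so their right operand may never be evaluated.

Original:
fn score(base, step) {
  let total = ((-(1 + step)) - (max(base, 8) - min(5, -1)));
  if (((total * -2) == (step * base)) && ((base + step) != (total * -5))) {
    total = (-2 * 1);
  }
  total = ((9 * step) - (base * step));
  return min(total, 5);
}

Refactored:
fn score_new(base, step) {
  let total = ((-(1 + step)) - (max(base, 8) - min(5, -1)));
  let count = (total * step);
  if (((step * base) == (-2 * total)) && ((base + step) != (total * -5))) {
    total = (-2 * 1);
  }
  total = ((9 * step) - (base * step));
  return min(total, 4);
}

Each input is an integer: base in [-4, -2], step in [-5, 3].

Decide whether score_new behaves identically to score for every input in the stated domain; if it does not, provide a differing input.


Input base=-4, step=1: 5 from score versus 4 from score_new.
verdict: not equivalent; witness: base=-4, step=1


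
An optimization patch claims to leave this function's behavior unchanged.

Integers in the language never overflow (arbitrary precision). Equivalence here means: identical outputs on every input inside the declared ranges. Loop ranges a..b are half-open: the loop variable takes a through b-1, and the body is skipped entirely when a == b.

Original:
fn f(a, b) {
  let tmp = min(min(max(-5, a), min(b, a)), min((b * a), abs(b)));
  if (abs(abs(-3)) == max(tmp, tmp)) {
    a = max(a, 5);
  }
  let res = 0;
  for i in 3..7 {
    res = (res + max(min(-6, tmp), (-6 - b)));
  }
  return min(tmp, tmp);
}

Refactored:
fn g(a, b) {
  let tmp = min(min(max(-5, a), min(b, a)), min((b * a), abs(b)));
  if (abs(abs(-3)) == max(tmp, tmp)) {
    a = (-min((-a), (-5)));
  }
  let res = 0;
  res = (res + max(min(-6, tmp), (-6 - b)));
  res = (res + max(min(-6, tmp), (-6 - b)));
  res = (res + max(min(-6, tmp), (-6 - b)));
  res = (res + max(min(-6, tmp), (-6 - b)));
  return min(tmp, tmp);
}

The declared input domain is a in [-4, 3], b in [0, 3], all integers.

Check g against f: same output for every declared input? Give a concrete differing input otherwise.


Behavior is preserved: although statement counts differ; arithmetic usage differs; min/max/abs usage differs; loop structure differs; local variable names differ; constant usage differs, the outputs never diverge.
As a probe, take a=-3, b=2: f runs tmp becomes -6; next (abs(abs(-3)) == max(tmp, tmp)) evaluates to false; next res becomes 0; next at i=3:; next res becomes -6; next at i=4:; next res becomes -12; next at i=5:; next res becomes -18; next at i=6:; next res becomes -24; next final value -6; g runs tmp becomes -6; next (abs(abs(-3)) == max(tmp, tmp)) evaluates to false; next res becomes 0; next res becomes -6; next res becomes -12; next res becomes -18; next res becomes -24; next final value -6; both end at -6.
Every one of the 32 inputs gives matching results.
verdict: equivalent


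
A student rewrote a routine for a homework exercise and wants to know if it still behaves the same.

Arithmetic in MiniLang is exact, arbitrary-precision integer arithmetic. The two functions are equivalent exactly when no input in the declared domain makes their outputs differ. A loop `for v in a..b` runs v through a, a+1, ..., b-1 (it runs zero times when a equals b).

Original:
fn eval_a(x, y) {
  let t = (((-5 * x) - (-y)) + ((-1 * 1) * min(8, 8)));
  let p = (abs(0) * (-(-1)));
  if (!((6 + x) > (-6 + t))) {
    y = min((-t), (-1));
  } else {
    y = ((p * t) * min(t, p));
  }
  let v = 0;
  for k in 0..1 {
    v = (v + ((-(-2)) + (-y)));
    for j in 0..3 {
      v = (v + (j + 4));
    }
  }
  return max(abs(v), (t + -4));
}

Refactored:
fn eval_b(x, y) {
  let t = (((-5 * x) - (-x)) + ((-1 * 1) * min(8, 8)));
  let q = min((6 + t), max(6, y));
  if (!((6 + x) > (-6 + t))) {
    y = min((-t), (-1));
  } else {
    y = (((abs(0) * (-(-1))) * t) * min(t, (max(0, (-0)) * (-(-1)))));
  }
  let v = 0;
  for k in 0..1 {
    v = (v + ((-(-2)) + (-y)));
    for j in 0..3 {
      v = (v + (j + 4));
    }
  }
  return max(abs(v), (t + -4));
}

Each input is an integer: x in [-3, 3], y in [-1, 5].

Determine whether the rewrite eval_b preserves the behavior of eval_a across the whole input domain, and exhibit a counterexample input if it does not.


Not equivalent: x=-3, y=2 separates them (26 vs 17).
eval_a: t := 9 | p := 0 | (!((6 + x) > (-6 + t))): true | y := -9 | v := 0 | iter k=0: | v := 11 | iter j=0: | v := 15 | iter j=1: | v := 20 | iter j=2: | v := 26 | result 26
eval_b: t := 4 | q := 6 | (!((6 + x) > (-6 + t))): false | y := 0 | v := 0 | iter k=0: | v := 2 | iter j=0: | v := 6 | iter j=1: | v := 11 | iter j=2: | v := 17 | result 17
verdict: not equivalent; witness: x=-3, y=2


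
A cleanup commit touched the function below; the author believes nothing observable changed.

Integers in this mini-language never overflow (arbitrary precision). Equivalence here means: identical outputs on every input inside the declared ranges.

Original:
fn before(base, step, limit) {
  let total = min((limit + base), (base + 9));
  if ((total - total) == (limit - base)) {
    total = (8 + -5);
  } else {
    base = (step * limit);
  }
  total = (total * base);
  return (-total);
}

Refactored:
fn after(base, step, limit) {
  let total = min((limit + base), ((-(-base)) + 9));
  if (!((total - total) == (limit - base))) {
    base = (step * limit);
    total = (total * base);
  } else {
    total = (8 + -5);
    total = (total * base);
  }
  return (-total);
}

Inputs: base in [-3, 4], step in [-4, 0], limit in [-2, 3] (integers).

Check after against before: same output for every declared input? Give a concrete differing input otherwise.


Equivalent — the differences include boolean connective usage differs; arithmetic usage differs; statement counts differ, yet no declared input distinguishes the two.
One worked example (base=2, step=-4, limit=3) — before: total = 5; ((total - total) == (limit - base)) -> false; base = -12; total = -60; return 60; after: total = 5; (!((total - total) == (limit - base))) -> true; base = -12; total = -60; return 60; agreement on 60.
An exhaustive pass over the 240 declared inputs shows identical outputs.
verdict: equivalent


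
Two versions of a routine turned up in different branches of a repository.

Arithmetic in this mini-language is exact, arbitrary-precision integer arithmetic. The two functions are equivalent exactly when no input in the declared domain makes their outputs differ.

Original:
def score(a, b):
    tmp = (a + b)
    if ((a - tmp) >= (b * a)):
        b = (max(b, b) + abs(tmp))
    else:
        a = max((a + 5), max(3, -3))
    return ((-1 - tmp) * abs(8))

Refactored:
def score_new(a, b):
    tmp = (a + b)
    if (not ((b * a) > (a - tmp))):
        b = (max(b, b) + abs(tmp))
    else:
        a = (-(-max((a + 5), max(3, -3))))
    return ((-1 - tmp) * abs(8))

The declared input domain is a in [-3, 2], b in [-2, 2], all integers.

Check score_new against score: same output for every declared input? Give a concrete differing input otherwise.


Comparing the listings, the differences include: comparison usage differs, boolean connective usage differs.
Tracing a=1, b=-1: score: tmp = 0; ((a - tmp) >= (b * a)) -> true; b = -1; return -8 | score_new: tmp = 0; (not ((b * a) > (a - tmp))) -> true; b = -1; return -8 — matching result -8.
An exhaustive pass over the 30 declared inputs shows identical outputs.
verdict: equivalent


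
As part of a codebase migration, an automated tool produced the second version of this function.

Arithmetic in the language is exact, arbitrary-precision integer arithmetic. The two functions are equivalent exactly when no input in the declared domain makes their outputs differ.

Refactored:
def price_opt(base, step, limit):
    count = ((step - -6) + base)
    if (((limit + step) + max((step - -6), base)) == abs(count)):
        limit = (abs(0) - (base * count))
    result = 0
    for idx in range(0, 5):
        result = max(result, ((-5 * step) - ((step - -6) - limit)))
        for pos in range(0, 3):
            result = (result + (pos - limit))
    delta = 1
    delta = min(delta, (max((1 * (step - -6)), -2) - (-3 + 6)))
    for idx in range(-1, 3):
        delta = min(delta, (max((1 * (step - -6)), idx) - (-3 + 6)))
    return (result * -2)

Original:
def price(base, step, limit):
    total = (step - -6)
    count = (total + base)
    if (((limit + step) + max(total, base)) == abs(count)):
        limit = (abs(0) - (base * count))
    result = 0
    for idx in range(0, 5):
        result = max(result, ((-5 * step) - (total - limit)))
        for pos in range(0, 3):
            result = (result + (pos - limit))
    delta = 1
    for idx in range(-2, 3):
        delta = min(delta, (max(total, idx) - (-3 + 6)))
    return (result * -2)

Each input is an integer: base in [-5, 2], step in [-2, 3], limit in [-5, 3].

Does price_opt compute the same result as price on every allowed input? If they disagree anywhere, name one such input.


The two versions differ — the changes include arithmetic usage differs; and constant usage differs; and min/max/abs usage differs; and loop structure differs; and local variable names differ.
As a probe, take base=-2, step=-1, limit=0: price runs total = 5; count = 3; (((limit + step) + max(total, base)) == abs(count)) -> false; result = 0; [idx=0]; result = 0; [pos=0]; result = 0; [pos=1]; result = 1; [pos=2]; result = 3; [idx=1]; result = 3; [pos=0]; result = 3; [pos=1]; result = 4; [pos=2]; result = 6; [idx=2]; result = 6; [pos=0]; result = 6; [pos=1]; result = 7; [pos=2]; result = 9; [idx=3]; result = 9; [pos=0]; result = 9; [pos=1]; result = 10; [pos=2]; result = 12; [idx=4]; result = 12; [pos=0]; result = 12; [pos=1]; result = 13; [pos=2]; result = 15; delta = 1; [idx=-2]; delta = 1; [idx=-1]; delta = 1; [idx=0]; delta = 1; [idx=1]; delta = 1; [idx=2]; delta = 1; return -30; price_opt runs count = 3; (((limit + step) + max((step - -6), base)) == abs(count)) -> false; result = 0; [idx=0]; result = 0; [pos=0]; result = 0; [pos=1]; result = 1; [pos=2]; result = 3; [idx=1]; result = 3; [pos=0]; result = 3; [pos=1]; result = 4; [pos=2]; result = 6; [idx=2]; result = 6; [pos=0]; result = 6; [pos=1]; result = 7; [pos=2]; result = 9; [idx=3]; result = 9; [pos=0]; result = 9; [pos=1]; result = 10; [pos=2]; result = 12; [idx=4]; result = 12; [pos=0]; result = 12; [pos=1]; result = 13; [pos=2]; result = 15; delta = 1; delta = 1; [idx=-1]; delta = 1; [idx=0]; delta = 1; [idx=1]; delta = 1; [idx=2]; delta = 1; return -30; both end at -30.
Checked all 432 inputs in the declared domain: the outputs agree on every one.
verdict: equivalent


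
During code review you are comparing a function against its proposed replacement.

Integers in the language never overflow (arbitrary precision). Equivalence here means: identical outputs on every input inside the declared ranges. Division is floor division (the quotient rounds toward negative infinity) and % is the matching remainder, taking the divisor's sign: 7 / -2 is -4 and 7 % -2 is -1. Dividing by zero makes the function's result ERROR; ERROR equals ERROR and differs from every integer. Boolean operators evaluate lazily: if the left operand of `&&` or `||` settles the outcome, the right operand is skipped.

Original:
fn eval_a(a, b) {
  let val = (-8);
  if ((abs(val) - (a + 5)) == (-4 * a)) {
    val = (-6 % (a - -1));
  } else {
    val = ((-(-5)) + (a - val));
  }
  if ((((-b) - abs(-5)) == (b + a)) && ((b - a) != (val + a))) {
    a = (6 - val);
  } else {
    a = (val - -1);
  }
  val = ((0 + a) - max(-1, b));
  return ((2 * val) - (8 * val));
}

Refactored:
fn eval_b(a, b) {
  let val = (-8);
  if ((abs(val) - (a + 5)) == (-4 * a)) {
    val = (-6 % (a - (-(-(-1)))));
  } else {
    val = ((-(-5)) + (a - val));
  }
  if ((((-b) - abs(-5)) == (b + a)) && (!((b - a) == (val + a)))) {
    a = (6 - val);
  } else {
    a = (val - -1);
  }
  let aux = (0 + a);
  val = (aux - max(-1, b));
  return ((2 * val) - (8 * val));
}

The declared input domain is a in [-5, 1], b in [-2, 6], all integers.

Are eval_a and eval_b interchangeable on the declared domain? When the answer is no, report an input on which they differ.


Although boolean connective usage differs, statement counts differ, local variable names differ, comparison usage differs, 63/63 inputs agree.
verdict: equivalent


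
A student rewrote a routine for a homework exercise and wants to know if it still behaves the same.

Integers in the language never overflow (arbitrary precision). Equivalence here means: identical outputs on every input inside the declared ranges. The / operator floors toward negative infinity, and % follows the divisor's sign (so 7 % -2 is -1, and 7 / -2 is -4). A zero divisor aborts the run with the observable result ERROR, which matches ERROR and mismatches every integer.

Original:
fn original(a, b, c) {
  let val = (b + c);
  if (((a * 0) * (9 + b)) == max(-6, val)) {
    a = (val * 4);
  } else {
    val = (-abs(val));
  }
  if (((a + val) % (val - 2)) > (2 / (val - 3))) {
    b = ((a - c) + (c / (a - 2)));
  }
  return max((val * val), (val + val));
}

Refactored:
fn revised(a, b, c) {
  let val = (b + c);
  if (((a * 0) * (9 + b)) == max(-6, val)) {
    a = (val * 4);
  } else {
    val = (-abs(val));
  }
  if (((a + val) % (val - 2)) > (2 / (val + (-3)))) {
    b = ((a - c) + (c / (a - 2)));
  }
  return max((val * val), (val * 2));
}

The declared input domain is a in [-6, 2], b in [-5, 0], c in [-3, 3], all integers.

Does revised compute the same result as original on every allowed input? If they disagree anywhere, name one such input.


Equivalent — the differences include arithmetic usage differs; and constant usage differs, yet no declared input distinguishes the two.
Tracing a=0, b=-4, c=-1: original: val = -5; (((a * 0) * (9 + b)) == max(-6, val)) -> false; val = -5; (((a + val) % (val - 2)) > (2 / (val - 3))) -> false; return 25 | revised: val = -5; (((a * 0) * (9 + b)) == max(-6, val)) -> false; val = -5; (((a + val) % (val - 2)) > (2 / (val + (-3)))) -> false; return 25 — matching result 25.
Sweeping the whole domain (378 inputs) finds no disagreement.
verdict: equivalent


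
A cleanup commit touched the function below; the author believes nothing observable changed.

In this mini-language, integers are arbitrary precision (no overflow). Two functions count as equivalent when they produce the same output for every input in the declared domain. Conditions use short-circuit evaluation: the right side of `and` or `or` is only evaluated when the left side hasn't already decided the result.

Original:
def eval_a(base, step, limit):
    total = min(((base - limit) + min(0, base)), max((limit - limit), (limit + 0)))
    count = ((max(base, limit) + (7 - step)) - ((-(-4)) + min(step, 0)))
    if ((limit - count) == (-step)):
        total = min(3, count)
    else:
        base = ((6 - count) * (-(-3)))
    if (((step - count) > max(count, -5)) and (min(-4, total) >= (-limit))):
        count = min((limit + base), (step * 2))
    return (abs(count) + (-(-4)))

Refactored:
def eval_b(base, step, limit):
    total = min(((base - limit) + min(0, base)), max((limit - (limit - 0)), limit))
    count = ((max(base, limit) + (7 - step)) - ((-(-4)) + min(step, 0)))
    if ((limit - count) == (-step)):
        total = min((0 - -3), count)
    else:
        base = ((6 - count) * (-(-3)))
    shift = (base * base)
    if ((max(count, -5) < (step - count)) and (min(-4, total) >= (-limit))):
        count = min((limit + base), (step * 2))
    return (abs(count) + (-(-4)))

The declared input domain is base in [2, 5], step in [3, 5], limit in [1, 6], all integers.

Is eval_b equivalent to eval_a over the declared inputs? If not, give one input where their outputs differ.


Equivalent — the differences include comparison usage differs, and constant usage differs, and statement counts differ, and local variable names differ, and arithmetic usage differs, yet no declared input distinguishes the two.
Spot check at base=5, step=3, limit=5 — eval_a: total = 0; count = 5; ((limit - count) == (-step)) -> false; base = 3; (((step - count) > max(count, -5)) and (min(-4, total) >= (-limit))) -> false; return 9. eval_b: total = 0; count = 5; ((limit - count) == (-step)) -> false; base = 3; shift = 9; ((max(count, -5) < (step - count)) and (min(-4, total) >= (-limit))) -> false; return 9. Both give 9.
An exhaustive pass over the 72 declared inputs shows identical outputs.
verdict: equivalent


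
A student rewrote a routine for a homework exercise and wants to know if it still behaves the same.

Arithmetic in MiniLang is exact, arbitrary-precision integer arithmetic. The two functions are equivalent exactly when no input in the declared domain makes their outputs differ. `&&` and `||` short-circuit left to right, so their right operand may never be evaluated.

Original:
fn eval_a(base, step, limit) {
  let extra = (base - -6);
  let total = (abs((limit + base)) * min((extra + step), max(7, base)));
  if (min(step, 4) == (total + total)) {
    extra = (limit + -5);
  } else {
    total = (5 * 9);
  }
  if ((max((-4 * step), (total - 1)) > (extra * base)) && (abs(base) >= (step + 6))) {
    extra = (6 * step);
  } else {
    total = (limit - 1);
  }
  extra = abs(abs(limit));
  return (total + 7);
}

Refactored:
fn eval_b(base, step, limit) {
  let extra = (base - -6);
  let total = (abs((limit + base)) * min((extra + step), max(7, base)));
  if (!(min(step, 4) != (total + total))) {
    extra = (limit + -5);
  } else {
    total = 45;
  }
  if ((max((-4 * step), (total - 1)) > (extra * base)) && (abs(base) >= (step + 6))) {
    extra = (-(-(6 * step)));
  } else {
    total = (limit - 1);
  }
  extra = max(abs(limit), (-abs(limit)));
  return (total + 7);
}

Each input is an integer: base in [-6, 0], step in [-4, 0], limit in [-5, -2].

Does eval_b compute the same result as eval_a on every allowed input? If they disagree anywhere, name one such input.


Side by side, the visible changes include: comparison usage differs; also min/max/abs usage differs; also arithmetic usage differs; also constant usage differs; also boolean connective usage differs.
Spot check at base=-5, step=-1, limit=-3 — eval_a: extra := 1 | total := 0 | (min(step, 4) == (total + total)): false | total := 45 | ((max((-4 * step), (total - 1)) > (extra * base)) && (abs(base) >= (step + 6))): true | extra := -6 | extra := 3 | result 52. eval_b: extra := 1 | total := 0 | (!(min(step, 4) != (total + total))): false | total := 45 | ((max((-4 * step), (total - 1)) > (extra * base)) && (abs(base) >= (step + 6))): true | extra := -6 | extra := 3 | result 52. Both give 52.
Across all 140 domain points the two functions coincide.
verdict: equivalent


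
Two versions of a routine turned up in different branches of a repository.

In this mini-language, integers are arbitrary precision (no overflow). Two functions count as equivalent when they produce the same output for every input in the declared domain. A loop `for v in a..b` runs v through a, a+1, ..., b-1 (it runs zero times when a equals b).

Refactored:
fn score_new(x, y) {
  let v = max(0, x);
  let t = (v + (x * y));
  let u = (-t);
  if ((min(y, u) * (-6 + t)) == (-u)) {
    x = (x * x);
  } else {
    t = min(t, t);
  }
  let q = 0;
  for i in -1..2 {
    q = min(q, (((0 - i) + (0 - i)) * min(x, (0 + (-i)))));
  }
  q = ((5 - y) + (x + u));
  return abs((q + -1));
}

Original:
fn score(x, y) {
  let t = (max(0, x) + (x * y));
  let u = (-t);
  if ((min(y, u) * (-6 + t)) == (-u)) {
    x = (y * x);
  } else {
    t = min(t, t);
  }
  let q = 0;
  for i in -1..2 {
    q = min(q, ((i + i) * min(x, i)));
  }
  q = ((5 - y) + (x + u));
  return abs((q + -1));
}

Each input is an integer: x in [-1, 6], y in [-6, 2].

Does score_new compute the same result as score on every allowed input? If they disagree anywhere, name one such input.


Not equivalent: x=-1, y=-5 separates them (9 vs 5).
score: t := 5 | u := -5 | ((min(y, u) * (-6 + t)) == (-u)): true | x := 5 | q := 0 | iter i=-1: | q := 0 | iter i=0: | q := 0 | iter i=1: | q := 0 | q := 10 | result 9
score_new: v := 0 | t := 5 | u := -5 | ((min(y, u) * (-6 + t)) == (-u)): true | x := 1 | q := 0 | iter i=-1: | q := 0 | iter i=0: | q := 0 | iter i=1: | q := 0 | q := 6 | result 5
verdict: not equivalent; witness: x=-1, y=-5


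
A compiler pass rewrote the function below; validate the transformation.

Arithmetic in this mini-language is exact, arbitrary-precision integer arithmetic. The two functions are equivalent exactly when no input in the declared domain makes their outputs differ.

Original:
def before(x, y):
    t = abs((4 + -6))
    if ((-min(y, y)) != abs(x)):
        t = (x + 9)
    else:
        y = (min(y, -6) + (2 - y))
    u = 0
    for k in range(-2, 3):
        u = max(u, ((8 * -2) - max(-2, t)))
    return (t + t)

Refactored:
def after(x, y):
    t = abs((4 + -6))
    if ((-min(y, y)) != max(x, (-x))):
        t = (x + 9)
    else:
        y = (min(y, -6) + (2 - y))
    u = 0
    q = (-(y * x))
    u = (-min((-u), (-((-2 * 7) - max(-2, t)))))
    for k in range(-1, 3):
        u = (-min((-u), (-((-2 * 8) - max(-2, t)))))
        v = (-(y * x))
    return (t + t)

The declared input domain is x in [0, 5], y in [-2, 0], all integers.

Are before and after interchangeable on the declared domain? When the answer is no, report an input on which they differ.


Equivalent. Although `8` became `7`, no input in the stated domain can expose it.
An exhaustive pass over the 18 declared inputs shows identical outputs.
Spot check at x=5, y=0 — before: t becomes 2; next ((-min(y, y)) != abs(x)) evaluates to true; next t becomes 14; next u becomes 0; next at k=-2:; next u becomes 0; next at k=-1:; next u becomes 0; next at k=0:; next u becomes 0; next at k=1:; next u becomes 0; next at k=2:; next u becomes 0; next final value 28. after: t becomes 2; next ((-min(y, y)) != max(x, (-x))) evaluates to true; next t becomes 14; next u becomes 0; next q becomes 0; next u becomes 0; next at k=-1:; next u becomes 0; next v becomes 0; next at k=0:; next u becomes 0; next v becomes 0; next at k=1:; next u becomes 0; next v becomes 0; next at k=2:; next u becomes 0; next v becomes 0; next final value 28. Both give 28.
verdict: equivalent


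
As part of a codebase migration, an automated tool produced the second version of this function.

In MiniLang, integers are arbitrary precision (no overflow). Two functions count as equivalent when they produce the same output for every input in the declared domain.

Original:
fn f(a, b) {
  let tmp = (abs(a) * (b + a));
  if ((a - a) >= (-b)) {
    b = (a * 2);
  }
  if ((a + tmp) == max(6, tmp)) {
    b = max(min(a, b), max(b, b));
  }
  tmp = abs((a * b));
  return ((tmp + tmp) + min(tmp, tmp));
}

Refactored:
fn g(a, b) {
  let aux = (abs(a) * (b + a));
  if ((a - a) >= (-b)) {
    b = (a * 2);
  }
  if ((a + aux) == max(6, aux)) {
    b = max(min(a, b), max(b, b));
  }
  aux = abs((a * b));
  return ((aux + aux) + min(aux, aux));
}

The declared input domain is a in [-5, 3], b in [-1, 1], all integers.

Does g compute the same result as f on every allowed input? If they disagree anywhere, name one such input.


Behavior is preserved: although local variable names differ, the outputs never diverge.
One worked example (a=1, b=1) — f: tmp=2, then ((a - a) >= (-b)) is true, then b=2, then ((a + tmp) == max(6, tmp)) is false, then tmp=2, then returns 6; g: aux=2, then ((a - a) >= (-b)) is true, then b=2, then ((a + aux) == max(6, aux)) is false, then aux=2, then returns 6; agreement on 6.
Checked all 27 inputs in the declared domain: the outputs agree on every one.
verdict: equivalent


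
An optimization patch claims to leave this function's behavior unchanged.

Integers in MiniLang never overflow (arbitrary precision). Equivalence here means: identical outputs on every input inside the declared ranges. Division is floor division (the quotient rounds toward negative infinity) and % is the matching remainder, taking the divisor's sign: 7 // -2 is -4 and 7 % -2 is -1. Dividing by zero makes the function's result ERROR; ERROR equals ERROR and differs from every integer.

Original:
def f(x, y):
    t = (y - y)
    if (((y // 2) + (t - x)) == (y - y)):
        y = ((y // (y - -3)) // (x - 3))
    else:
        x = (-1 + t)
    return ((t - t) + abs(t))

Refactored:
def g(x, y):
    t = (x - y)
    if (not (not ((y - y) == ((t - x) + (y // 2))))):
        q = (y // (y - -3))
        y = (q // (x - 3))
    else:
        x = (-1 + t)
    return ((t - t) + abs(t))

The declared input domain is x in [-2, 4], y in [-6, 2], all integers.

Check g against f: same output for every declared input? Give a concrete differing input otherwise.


These are not equivalent — on x=-2, y=-6 the outputs split (0 vs 4).
f: t=0, then (((y // 2) + (t - x)) == (y - y)) is false, then x=-1, then returns 0
g: t=4, then (not (not ((y - y) == ((t - x) + (y // 2))))) is false, then x=3, then returns 4
verdict: not equivalent; witness: x=-2, y=-6


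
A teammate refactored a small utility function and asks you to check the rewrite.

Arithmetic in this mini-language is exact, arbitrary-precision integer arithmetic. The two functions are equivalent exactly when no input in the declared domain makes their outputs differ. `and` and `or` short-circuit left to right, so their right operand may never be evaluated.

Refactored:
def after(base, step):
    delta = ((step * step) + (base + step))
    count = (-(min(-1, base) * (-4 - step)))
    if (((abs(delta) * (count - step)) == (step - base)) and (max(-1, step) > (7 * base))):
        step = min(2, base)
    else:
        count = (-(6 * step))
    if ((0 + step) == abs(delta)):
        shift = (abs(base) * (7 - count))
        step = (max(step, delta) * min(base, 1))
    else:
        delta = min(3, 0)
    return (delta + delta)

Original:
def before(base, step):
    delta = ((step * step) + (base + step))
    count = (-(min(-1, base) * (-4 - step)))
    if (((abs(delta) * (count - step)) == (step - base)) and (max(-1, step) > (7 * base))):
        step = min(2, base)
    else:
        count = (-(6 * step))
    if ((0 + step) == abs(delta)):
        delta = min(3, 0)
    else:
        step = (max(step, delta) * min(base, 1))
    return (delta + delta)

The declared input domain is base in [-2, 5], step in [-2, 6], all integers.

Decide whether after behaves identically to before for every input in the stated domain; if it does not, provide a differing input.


These are not equivalent — on base=-2, step=-1 the outputs split (-4 vs 0).
before: delta becomes -2; next count becomes -6; next (((abs(delta) * (count - step)) == (step - base)) and (max(-1, step) > (7 * base))) evaluates to false; next count becomes 6; next ((0 + step) == abs(delta)) evaluates to false; next step becomes 2; next final value -4
after: delta becomes -2; next count becomes -6; next (((abs(delta) * (count - step)) == (step - base)) and (max(-1, step) > (7 * base))) evaluates to false; next count becomes 6; next ((0 + step) == abs(delta)) evaluates to false; next delta becomes 0; next final value 0
verdict: not equivalent; witness: base=-2, step=-1


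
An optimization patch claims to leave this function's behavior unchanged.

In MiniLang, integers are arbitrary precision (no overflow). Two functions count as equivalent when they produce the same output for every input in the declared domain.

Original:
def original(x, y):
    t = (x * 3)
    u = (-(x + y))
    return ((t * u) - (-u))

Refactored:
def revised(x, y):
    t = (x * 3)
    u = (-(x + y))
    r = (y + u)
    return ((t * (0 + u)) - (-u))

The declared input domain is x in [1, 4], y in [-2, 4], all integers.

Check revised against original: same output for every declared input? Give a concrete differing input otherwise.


Reading the diff, among the changes: arithmetic usage differs, and local variable names differ, and statement counts differ, and constant usage differs.
As a probe, take x=3, y=3: original runs t := 9 | u := -6 | result -60; revised runs t := 9 | u := -6 | r := -3 | result -60; both end at -60.
Every one of the 28 inputs gives matching results.
verdict: equivalent


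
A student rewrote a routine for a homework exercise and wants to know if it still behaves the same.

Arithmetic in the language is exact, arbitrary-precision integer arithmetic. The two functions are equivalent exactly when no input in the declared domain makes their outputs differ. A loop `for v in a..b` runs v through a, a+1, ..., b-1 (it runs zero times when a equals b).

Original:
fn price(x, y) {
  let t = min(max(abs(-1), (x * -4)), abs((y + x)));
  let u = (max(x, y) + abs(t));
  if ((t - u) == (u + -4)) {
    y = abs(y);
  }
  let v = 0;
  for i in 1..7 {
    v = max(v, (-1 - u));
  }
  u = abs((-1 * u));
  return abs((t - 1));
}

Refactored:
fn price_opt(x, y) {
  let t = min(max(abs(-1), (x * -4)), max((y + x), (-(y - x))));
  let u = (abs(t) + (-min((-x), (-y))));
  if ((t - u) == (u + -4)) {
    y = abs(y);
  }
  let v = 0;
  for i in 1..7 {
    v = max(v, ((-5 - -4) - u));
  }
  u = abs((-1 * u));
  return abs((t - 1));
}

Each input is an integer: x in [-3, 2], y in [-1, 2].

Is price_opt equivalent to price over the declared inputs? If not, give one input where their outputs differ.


Consider the input x=-3, y=0.
price: t=3, then u=3, then ((t - u) == (u + -4)) is false, then v=0, then (i=1), then v=0, then (i=2), then v=0, then (i=3), then v=0, then (i=4), then v=0, then (i=5), then v=0, then (i=6), then v=0, then u=3, then returns 2
price_opt: t=-3, then u=3, then ((t - u) == (u + -4)) is false, then v=0, then (i=1), then v=0, then (i=2), then v=0, then (i=3), then v=0, then (i=4), then v=0, then (i=5), then v=0, then (i=6), then v=0, then u=3, then returns 4
2 != 4, so the rewrite changes behavior.
verdict: not equivalent; witness: x=-3, y=0


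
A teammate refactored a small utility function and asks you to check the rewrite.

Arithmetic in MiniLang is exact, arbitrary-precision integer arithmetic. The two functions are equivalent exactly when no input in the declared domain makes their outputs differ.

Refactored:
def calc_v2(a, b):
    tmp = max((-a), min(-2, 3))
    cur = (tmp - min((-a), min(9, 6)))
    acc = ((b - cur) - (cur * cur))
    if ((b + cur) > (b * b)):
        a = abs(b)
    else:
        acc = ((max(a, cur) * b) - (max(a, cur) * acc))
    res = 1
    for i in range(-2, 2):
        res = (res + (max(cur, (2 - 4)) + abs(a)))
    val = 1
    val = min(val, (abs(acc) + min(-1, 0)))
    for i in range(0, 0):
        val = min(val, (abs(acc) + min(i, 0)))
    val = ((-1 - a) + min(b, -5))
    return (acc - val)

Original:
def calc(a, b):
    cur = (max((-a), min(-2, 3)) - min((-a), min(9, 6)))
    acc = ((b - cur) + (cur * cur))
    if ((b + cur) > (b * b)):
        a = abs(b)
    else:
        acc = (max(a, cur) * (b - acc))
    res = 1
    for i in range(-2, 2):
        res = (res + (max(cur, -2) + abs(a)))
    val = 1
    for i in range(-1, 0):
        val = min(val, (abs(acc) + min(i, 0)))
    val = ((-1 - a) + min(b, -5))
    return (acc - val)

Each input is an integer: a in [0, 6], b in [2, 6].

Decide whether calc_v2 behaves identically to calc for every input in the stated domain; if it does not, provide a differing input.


Try a=3, b=2.
calc: cur=1, then acc=2, then ((b + cur) > (b * b)) is false, then acc=0, then res=1, then (i=-2), then res=5, then (i=-1), then res=9, then (i=0), then res=13, then (i=1), then res=17, then val=1, then (i=-1), then val=-1, then val=-9, then returns 9
calc_v2: tmp=-2, then cur=1, then acc=0, then ((b + cur) > (b * b)) is false, then acc=6, then res=1, then (i=-2), then res=5, then (i=-1), then res=9, then (i=0), then res=13, then (i=1), then res=17, then val=1, then val=1, then the loop over i runs zero times, then val=-9, then returns 15
9 != 15, so the rewrite changes behavior.
verdict: not equivalent; witness: a=3, b=2


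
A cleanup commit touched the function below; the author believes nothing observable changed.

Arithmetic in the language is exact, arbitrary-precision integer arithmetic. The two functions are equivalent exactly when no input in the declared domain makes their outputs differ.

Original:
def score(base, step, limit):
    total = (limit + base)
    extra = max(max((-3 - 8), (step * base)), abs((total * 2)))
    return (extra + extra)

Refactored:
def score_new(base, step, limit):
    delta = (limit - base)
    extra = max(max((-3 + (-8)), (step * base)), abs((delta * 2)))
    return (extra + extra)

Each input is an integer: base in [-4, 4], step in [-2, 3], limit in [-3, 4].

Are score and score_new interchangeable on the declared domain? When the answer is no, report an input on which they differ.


Not equivalent: base=-4, step=-2, limit=-3 separates them (28 vs 16).
score: total := -7 | extra := 14 | result 28
score_new: delta := 1 | extra := 8 | result 16
verdict: not equivalent; witness: base=-4, step=-2, limit=-3


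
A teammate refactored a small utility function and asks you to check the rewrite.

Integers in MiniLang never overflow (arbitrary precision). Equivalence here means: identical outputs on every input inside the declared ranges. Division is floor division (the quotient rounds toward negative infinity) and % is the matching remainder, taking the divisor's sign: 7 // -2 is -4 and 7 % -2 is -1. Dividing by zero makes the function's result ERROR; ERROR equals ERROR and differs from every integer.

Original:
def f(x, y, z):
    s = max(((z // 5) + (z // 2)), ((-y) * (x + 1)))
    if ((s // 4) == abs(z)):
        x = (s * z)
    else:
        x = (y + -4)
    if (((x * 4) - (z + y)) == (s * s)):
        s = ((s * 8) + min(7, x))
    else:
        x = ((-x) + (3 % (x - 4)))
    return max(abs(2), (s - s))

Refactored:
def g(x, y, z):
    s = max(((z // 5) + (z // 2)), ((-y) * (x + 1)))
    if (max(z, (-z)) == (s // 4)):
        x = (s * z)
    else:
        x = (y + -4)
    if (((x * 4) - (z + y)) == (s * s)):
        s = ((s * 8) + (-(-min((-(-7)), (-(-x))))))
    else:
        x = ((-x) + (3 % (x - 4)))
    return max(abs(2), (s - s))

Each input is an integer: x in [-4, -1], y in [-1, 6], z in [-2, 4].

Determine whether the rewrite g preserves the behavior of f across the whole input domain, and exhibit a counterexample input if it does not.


Changes here: min/max/abs usage differs; the full 224-point sweep finds no disagreement.
verdict: equivalent
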